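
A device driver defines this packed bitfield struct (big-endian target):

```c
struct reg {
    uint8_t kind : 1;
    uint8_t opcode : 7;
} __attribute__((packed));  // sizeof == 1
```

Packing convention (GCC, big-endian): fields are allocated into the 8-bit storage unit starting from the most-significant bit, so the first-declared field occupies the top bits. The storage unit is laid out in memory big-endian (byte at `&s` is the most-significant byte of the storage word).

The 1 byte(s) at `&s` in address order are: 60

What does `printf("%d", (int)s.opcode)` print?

[0]=0x60 (big-endian) → word 0x60
kind [7+:1] = (word>>7) & 0x1 = 0
opcode [0+:7] = (word>>0) & 0x7f = 96  ←

96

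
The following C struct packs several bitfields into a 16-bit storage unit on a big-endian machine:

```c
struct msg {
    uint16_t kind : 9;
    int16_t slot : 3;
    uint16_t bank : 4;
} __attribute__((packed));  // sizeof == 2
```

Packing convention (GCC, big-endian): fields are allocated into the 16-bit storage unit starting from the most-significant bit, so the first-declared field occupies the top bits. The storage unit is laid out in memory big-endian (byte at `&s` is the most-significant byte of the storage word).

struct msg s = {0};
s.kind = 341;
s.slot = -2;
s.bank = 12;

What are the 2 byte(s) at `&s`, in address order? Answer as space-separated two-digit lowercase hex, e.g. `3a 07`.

aa ec

kind (9b) val=341 bits=0x155 at bit 7: 0xaa80
slot (3b) val=-2 bits=0x6 at bit 4: 0xaae0
bank (4b) val=12 bits=0xc at bit 0: 0xaaec
word = 0xaaec → big-endian bytes:
  [0]=0xaa  [1]=0xec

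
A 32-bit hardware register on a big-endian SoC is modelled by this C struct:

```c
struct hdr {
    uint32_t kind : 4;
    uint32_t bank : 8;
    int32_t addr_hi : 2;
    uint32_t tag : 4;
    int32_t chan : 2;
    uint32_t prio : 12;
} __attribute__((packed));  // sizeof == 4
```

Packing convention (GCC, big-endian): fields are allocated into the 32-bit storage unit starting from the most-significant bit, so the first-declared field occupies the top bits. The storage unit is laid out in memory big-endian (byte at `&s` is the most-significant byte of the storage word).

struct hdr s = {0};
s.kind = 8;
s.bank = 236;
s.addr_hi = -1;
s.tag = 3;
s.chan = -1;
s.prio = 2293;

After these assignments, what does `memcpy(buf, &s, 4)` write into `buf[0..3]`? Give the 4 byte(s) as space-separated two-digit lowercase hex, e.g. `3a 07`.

[28+:4] kind=8 & 0xf = 0x8; word=0x80000000
[20+:8] bank=236 & 0xff = 0xec; word=0x8ec00000
[18+:2] addr_hi=-1 & 0x3 = 0x3; word=0x8ecc0000
[14+:4] tag=3 & 0xf = 0x3; word=0x8eccc000
[12+:2] chan=-1 & 0x3 = 0x3; word=0x8eccf000
[0+:12] prio=2293 & 0xfff = 0x8f5; word=0x8eccf8f5
word = 0x8eccf8f5 → big-endian bytes:
  [0]=0x8e  [1]=0xcc  [2]=0xf8  [3]=0xf5

8e cc f8 f5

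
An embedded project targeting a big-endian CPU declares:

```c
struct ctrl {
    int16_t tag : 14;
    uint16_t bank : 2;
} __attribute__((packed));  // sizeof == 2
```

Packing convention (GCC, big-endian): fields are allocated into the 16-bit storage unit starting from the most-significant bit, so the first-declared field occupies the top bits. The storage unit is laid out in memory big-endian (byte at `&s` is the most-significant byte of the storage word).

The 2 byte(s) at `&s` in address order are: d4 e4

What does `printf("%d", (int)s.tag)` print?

[0]=0xd4 [1]=0xe4 (big-endian) → word 0xd4e4
tag:14 @ bit 2 → (0xd4e4>>2)&0x3fff = 0x3539  ←
bank:2 @ bit 0 → (0xd4e4>>0)&0x3 = 0x0
tag signed 14b, MSB=1: 13625 - 16384 = -2759

-2759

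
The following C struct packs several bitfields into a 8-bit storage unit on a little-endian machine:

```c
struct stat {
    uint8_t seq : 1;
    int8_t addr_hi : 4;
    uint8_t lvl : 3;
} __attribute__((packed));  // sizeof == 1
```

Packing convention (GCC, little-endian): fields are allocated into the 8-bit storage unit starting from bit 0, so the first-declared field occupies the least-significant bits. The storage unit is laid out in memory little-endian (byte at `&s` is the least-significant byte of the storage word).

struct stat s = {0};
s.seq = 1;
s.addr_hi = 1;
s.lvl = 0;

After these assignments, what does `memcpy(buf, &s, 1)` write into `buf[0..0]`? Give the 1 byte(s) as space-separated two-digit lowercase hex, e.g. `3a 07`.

03

seq (1b) val=1 bits=0x1 at bit 0: 0x01
addr_hi (4b) val=1 bits=0x1 at bit 1: 0x03
lvl (3b) val=0 bits=0x0 at bit 5: 0x03
word = 0x03 → little-endian bytes:
  [0]=0x03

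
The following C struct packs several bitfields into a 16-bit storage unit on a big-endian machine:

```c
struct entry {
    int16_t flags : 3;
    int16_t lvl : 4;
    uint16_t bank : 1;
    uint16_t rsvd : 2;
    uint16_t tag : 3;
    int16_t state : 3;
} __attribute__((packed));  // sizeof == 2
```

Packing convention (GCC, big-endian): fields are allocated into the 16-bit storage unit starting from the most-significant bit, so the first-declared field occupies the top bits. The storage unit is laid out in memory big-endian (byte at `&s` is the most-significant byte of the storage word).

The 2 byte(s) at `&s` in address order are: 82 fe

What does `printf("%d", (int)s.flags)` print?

[0]=0x82 [1]=0xfe (big-endian) → word 0x82fe
flags [13+:3] = (word>>13) & 0x7 = 4  ←
lvl [9+:4] = (word>>9) & 0xf = 1
bank [8+:1] = (word>>8) & 0x1 = 0
rsvd [6+:2] = (word>>6) & 0x3 = 3
tag [3+:3] = (word>>3) & 0x7 = 7
state [0+:3] = (word>>0) & 0x7 = 6
flags signed 3b, MSB=1: 4 - 8 = -4

-4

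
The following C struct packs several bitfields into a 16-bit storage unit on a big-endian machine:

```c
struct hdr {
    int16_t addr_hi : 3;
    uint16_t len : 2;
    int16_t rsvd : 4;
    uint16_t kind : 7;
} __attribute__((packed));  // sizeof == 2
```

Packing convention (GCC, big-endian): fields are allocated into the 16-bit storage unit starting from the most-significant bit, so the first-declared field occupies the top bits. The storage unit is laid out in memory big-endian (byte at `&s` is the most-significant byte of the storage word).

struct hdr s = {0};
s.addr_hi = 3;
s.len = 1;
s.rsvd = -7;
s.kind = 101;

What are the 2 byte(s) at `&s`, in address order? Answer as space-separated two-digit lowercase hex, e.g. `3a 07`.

6c e5

addr_hi (3b) val=3 bits=0x3 at bit 13: 0x6000
len (2b) val=1 bits=0x1 at bit 11: 0x6800
rsvd (4b) val=-7 bits=0x9 at bit 7: 0x6c80
kind (7b) val=101 bits=0x65 at bit 0: 0x6ce5
word = 0x6ce5 → big-endian bytes:
  [0]=0x6c  [1]=0xe5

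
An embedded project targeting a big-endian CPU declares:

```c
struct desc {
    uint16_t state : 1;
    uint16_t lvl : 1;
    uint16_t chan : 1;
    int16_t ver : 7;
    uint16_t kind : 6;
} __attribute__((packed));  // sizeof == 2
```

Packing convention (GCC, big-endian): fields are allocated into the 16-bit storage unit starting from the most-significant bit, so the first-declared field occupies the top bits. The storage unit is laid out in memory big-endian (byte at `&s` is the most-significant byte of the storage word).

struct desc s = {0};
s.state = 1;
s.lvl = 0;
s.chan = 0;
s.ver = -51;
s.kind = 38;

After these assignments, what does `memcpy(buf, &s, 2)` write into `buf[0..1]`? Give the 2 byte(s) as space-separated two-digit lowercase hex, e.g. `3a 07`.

state (1b) val=1 bits=0x1 at bit 15: 0x8000
lvl (1b) val=0 bits=0x0 at bit 14: 0x8000
chan (1b) val=0 bits=0x0 at bit 13: 0x8000
ver (7b) val=-51 bits=0x4d at bit 6: 0x9340
kind (6b) val=38 bits=0x26 at bit 0: 0x9366
word = 0x9366 → big-endian bytes:
  [0]=0x93  [1]=0x66

93 66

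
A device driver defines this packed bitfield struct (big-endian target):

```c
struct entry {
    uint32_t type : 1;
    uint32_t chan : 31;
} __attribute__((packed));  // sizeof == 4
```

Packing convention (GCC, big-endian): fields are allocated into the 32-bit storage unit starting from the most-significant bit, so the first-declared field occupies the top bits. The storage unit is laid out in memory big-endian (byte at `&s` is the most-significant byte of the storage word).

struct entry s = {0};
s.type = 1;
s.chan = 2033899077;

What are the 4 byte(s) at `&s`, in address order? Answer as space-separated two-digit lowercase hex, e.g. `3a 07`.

f9 3a d6 45

type:1 = 1 → 0x1 << 31 → word 0x80000000
chan:31 = 2033899077 → 0x793ad645 << 0 → word 0xf93ad645
word = 0xf93ad645 → big-endian bytes:
  [0]=0xf9  [1]=0x3a  [2]=0xd6  [3]=0x45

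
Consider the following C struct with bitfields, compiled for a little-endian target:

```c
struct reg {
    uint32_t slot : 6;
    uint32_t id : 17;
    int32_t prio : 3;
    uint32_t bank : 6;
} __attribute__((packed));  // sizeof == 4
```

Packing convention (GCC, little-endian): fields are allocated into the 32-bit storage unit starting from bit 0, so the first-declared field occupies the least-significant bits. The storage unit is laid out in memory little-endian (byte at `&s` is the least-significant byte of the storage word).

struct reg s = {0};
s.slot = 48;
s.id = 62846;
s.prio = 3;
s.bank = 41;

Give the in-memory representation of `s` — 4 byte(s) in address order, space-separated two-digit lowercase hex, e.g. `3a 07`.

[0+:6] slot=48 & 0x3f = 0x30; word=0x00000030
[6+:17] id=62846 & 0x1ffff = 0xf57e; word=0x003d5fb0
[23+:3] prio=3 & 0x7 = 0x3; word=0x01bd5fb0
[26+:6] bank=41 & 0x3f = 0x29; word=0xa5bd5fb0
word = 0xa5bd5fb0 → little-endian bytes:
  [0]=0xb0  [1]=0x5f  [2]=0xbd  [3]=0xa5

b0 5f bd a5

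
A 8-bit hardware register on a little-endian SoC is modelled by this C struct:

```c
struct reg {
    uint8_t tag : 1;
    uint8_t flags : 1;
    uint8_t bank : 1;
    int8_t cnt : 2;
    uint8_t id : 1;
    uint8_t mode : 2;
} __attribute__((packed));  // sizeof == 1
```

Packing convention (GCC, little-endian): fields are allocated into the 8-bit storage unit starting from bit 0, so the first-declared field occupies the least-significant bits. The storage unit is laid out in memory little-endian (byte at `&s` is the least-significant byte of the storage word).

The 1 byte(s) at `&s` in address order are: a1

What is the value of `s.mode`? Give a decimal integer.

[0]=0xa1 (little-endian) → word 0xa1
tag:1 @ bit 0 → (0xa1>>0)&0x1 = 0x1
flags:1 @ bit 1 → (0xa1>>1)&0x1 = 0x0
bank:1 @ bit 2 → (0xa1>>2)&0x1 = 0x0
cnt:2 @ bit 3 → (0xa1>>3)&0x3 = 0x0
id:1 @ bit 5 → (0xa1>>5)&0x1 = 0x1
mode:2 @ bit 6 → (0xa1>>6)&0x3 = 0x2  ←

2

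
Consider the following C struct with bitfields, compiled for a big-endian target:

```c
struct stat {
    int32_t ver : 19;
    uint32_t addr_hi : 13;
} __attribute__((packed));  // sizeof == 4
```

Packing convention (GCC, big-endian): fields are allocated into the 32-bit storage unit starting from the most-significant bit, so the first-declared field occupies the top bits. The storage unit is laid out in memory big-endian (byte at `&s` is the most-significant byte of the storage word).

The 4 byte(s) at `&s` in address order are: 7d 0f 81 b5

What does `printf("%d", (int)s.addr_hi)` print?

437

[0]=0x7d [1]=0x0f [2]=0x81 [3]=0xb5 (big-endian) → word 0x7d0f81b5
ver:19 @ bit 13 → (0x7d0f81b5>>13)&0x7ffff = 0x3e87c
addr_hi:13 @ bit 0 → (0x7d0f81b5>>0)&0x1fff = 0x1b5  ←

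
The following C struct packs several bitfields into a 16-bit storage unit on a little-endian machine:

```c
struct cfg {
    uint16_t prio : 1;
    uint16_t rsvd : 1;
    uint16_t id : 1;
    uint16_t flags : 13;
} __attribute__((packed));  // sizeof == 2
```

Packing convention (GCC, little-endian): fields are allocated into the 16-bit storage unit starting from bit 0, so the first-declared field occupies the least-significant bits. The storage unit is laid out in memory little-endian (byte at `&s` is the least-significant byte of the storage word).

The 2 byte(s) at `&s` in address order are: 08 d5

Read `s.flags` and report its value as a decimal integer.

6817

[0]=0x08 [1]=0xd5 (little-endian) → word 0xd508
prio [0+:1] = (word>>0) & 0x1 = 0
rsvd [1+:1] = (word>>1) & 0x1 = 0
id [2+:1] = (word>>2) & 0x1 = 0
flags [3+:13] = (word>>3) & 0x1fff = 6817  ←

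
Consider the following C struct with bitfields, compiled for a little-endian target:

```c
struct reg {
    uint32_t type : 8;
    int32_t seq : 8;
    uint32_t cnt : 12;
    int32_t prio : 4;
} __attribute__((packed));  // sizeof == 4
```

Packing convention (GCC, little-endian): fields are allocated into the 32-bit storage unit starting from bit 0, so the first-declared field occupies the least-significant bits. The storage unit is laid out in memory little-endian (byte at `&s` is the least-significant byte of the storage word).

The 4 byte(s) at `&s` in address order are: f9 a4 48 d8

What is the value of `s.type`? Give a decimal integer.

[0]=0xf9 [1]=0xa4 [2]=0x48 [3]=0xd8 (little-endian) → word 0xd848a4f9
type [0+:8] = (word>>0) & 0xff = 249  ←
seq [8+:8] = (word>>8) & 0xff = 164
cnt [16+:12] = (word>>16) & 0xfff = 2120
prio [28+:4] = (word>>28) & 0xf = 13

249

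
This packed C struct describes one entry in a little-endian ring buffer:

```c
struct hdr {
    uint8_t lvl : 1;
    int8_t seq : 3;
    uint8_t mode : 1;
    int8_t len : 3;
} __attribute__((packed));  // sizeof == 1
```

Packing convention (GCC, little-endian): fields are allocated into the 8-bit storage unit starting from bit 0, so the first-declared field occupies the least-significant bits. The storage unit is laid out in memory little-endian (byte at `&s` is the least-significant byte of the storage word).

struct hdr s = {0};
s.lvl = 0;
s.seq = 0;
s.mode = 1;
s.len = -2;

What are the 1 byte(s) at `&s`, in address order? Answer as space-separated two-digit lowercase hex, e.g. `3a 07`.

[0+:1] lvl=0 & 0x1 = 0x0; word=0x00
[1+:3] seq=0 & 0x7 = 0x0; word=0x00
[4+:1] mode=1 & 0x1 = 0x1; word=0x10
[5+:3] len=-2 & 0x7 = 0x6; word=0xd0
word = 0xd0 → little-endian bytes:
  [0]=0xd0

d0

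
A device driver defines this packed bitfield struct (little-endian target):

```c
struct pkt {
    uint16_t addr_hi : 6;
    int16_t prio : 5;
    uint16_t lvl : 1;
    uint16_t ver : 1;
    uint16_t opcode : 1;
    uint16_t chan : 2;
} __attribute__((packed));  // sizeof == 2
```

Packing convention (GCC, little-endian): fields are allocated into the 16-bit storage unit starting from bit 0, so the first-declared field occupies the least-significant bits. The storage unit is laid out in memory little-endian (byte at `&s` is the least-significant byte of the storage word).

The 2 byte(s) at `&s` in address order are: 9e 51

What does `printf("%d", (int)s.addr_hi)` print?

[0]=0x9e [1]=0x51 (little-endian) → word 0x519e
addr_hi [0+:6] = (word>>0) & 0x3f = 30  ←
prio [6+:5] = (word>>6) & 0x1f = 6
lvl [11+:1] = (word>>11) & 0x1 = 0
ver [12+:1] = (word>>12) & 0x1 = 1
opcode [13+:1] = (word>>13) & 0x1 = 0
chan [14+:2] = (word>>14) & 0x3 = 1

30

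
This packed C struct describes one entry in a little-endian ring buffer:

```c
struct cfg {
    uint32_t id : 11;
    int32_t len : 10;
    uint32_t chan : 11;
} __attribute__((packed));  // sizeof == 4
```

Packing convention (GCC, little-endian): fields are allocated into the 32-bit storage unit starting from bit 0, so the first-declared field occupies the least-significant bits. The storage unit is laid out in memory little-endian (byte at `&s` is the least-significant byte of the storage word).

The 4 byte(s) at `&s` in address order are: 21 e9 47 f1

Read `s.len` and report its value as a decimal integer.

[0]=0x21 [1]=0xe9 [2]=0x47 [3]=0xf1 (little-endian) → word 0xf147e921
id [0+:11] = (word>>0) & 0x7ff = 289
len [11+:10] = (word>>11) & 0x3ff = 253  ←
chan [21+:11] = (word>>21) & 0x7ff = 1930
len signed 10b, MSB=0: value = 253

253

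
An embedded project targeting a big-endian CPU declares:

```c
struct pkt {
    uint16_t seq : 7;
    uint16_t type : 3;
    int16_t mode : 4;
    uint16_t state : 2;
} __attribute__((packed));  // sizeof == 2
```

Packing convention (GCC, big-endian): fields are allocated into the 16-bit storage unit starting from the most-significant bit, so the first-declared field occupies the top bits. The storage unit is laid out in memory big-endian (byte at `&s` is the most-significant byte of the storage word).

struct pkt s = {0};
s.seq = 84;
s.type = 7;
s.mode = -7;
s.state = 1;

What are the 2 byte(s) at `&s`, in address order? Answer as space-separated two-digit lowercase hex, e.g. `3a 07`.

seq (7b) val=84 bits=0x54 at bit 9: 0xa800
type (3b) val=7 bits=0x7 at bit 6: 0xa9c0
mode (4b) val=-7 bits=0x9 at bit 2: 0xa9e4
state (2b) val=1 bits=0x1 at bit 0: 0xa9e5
word = 0xa9e5 → big-endian bytes:
  [0]=0xa9  [1]=0xe5

a9 e5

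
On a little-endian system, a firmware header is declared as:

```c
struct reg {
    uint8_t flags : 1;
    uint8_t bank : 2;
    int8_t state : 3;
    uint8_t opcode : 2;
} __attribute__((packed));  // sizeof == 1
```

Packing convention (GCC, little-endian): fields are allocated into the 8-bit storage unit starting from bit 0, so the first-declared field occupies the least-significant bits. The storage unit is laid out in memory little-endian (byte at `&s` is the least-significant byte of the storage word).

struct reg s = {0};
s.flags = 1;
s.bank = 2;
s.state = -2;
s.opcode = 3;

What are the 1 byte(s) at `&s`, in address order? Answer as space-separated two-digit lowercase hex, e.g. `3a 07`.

f5

[0+:1] flags=1 & 0x1 = 0x1; word=0x01
[1+:2] bank=2 & 0x3 = 0x2; word=0x05
[3+:3] state=-2 & 0x7 = 0x6; word=0x35
[6+:2] opcode=3 & 0x3 = 0x3; word=0xf5
word = 0xf5 → little-endian bytes:
  [0]=0xf5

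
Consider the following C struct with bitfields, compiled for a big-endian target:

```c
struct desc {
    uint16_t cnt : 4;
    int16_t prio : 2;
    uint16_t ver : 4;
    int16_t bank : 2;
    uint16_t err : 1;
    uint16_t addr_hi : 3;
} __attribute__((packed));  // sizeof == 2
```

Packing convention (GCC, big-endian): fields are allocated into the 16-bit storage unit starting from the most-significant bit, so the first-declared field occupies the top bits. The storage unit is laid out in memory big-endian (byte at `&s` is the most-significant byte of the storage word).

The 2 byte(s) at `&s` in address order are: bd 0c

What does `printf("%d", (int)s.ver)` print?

4

[0]=0xbd [1]=0x0c (big-endian) → word 0xbd0c
cnt:4 @ bit 12 → (0xbd0c>>12)&0xf = 0xb
prio:2 @ bit 10 → (0xbd0c>>10)&0x3 = 0x3
ver:4 @ bit 6 → (0xbd0c>>6)&0xf = 0x4  ←
bank:2 @ bit 4 → (0xbd0c>>4)&0x3 = 0x0
err:1 @ bit 3 → (0xbd0c>>3)&0x1 = 0x1
addr_hi:3 @ bit 0 → (0xbd0c>>0)&0x7 = 0x4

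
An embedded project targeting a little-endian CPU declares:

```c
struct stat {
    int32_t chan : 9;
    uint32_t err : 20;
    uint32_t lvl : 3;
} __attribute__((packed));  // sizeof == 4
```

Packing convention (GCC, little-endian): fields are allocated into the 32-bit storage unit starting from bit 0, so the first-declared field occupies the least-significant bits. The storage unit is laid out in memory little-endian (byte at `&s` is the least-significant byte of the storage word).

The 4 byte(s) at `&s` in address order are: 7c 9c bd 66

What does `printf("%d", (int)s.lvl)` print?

[0]=0x7c [1]=0x9c [2]=0xbd [3]=0x66 (little-endian) → word 0x66bd9c7c
chan [0+:9] = (word>>0) & 0x1ff = 124
err [9+:20] = (word>>9) & 0xfffff = 220878
lvl [29+:3] = (word>>29) & 0x7 = 3  ←

3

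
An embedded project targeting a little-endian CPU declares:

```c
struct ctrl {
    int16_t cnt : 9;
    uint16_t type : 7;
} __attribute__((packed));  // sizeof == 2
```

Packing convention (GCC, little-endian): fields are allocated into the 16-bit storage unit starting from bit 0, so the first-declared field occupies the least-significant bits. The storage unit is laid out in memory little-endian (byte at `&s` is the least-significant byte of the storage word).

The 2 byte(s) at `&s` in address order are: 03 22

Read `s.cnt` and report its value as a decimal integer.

[0]=0x03 [1]=0x22 (little-endian) → word 0x2203
cnt:9 @ bit 0 → (0x2203>>0)&0x1ff = 0x3  ←
type:7 @ bit 9 → (0x2203>>9)&0x7f = 0x11
cnt signed 9b, MSB=0: value = 3

3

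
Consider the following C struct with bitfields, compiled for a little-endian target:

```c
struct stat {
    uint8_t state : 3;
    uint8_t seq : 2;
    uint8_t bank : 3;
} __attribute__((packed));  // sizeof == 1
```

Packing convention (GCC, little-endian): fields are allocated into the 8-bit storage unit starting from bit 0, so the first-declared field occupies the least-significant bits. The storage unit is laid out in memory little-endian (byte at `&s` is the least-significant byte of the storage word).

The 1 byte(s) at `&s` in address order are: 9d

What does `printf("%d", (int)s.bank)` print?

[0]=0x9d (little-endian) → word 0x9d
state:3 @ bit 0 → (0x9d>>0)&0x7 = 0x5
seq:2 @ bit 3 → (0x9d>>3)&0x3 = 0x3
bank:3 @ bit 5 → (0x9d>>5)&0x7 = 0x4  ←

4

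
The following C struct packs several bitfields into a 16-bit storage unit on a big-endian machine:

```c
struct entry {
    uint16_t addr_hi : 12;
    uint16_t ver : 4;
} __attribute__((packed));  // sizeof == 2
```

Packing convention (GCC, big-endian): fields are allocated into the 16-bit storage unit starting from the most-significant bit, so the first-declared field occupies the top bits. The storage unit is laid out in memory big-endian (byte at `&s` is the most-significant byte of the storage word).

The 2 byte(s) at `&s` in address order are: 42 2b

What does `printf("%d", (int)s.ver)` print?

11

[0]=0x42 [1]=0x2b (big-endian) → word 0x422b
addr_hi:12 @ bit 4 → (0x422b>>4)&0xfff = 0x422
ver:4 @ bit 0 → (0x422b>>0)&0xf = 0xb  ←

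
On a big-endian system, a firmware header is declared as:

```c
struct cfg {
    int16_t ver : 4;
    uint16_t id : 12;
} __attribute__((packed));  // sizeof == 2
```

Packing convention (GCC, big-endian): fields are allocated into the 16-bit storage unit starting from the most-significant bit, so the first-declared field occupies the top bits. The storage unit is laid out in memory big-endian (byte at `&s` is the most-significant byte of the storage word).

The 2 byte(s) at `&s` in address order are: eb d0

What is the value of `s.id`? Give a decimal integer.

[0]=0xeb [1]=0xd0 (big-endian) → word 0xebd0
ver [12+:4] = (word>>12) & 0xf = 14
id [0+:12] = (word>>0) & 0xfff = 3024  ←

3024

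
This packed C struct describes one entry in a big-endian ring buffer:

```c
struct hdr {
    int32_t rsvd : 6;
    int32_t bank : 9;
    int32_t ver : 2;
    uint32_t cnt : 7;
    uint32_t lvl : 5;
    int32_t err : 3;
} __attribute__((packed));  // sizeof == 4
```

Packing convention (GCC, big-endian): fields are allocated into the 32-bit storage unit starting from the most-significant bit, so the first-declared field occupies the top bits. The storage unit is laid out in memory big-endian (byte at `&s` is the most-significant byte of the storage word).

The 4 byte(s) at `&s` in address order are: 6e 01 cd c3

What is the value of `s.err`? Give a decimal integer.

[0]=0x6e [1]=0x01 [2]=0xcd [3]=0xc3 (big-endian) → word 0x6e01cdc3
rsvd [26+:6] = (word>>26) & 0x3f = 27
bank [17+:9] = (word>>17) & 0x1ff = 256
ver [15+:2] = (word>>15) & 0x3 = 3
cnt [8+:7] = (word>>8) & 0x7f = 77
lvl [3+:5] = (word>>3) & 0x1f = 24
err [0+:3] = (word>>0) & 0x7 = 3  ←
err signed 3b, MSB=0: value = 3

3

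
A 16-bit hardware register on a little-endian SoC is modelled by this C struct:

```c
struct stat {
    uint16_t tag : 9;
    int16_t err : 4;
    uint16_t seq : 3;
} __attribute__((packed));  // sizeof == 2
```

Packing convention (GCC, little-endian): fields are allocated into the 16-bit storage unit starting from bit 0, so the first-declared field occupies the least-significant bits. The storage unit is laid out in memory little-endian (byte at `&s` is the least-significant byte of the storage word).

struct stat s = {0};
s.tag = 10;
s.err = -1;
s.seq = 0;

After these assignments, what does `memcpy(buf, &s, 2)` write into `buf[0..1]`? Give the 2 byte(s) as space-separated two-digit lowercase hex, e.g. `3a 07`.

0a 1e

tag:9 = 10 → 0xa << 0 → word 0x000a
err:4 = -1 → 0xf << 9 → word 0x1e0a
seq:3 = 0 → 0x0 << 13 → word 0x1e0a
word = 0x1e0a → little-endian bytes:
  [0]=0x0a  [1]=0x1e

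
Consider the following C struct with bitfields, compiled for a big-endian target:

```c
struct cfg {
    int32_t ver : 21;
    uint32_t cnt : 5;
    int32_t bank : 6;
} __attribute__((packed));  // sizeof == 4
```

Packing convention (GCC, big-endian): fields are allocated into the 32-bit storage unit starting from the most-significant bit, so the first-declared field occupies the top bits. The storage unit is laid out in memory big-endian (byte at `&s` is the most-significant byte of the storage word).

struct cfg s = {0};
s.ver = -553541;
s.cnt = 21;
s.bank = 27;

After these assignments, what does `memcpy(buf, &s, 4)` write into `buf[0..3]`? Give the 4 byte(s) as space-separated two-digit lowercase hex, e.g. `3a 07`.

ver:21 = -553541 → 0x178dbb << 11 → word 0xbc6dd800
cnt:5 = 21 → 0x15 << 6 → word 0xbc6ddd40
bank:6 = 27 → 0x1b << 0 → word 0xbc6ddd5b
word = 0xbc6ddd5b → big-endian bytes:
  [0]=0xbc  [1]=0x6d  [2]=0xdd  [3]=0x5b

bc 6d dd 5b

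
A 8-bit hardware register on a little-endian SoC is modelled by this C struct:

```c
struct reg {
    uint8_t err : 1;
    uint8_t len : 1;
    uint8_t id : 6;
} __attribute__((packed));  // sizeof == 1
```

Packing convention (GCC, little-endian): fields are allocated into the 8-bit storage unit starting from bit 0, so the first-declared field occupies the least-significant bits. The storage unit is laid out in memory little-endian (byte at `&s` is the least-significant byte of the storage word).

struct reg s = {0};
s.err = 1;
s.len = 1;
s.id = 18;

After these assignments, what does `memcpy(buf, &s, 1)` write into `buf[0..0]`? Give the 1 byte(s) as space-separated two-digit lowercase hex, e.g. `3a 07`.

4b

[0+:1] err=1 & 0x1 = 0x1; word=0x01
[1+:1] len=1 & 0x1 = 0x1; word=0x03
[2+:6] id=18 & 0x3f = 0x12; word=0x4b
word = 0x4b → little-endian bytes:
  [0]=0x4b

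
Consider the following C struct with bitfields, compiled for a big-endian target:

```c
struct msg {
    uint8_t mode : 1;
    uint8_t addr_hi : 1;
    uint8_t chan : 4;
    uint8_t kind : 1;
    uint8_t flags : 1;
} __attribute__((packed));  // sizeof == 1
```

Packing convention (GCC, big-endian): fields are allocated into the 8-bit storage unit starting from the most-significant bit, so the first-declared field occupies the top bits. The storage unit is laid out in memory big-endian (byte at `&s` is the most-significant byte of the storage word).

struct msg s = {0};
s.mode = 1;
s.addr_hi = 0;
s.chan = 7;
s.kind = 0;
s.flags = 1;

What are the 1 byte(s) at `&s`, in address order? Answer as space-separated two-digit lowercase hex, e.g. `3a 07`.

9d

mode (1b) val=1 bits=0x1 at bit 7: 0x80
addr_hi (1b) val=0 bits=0x0 at bit 6: 0x80
chan (4b) val=7 bits=0x7 at bit 2: 0x9c
kind (1b) val=0 bits=0x0 at bit 1: 0x9c
flags (1b) val=1 bits=0x1 at bit 0: 0x9d
word = 0x9d → big-endian bytes:
  [0]=0x9d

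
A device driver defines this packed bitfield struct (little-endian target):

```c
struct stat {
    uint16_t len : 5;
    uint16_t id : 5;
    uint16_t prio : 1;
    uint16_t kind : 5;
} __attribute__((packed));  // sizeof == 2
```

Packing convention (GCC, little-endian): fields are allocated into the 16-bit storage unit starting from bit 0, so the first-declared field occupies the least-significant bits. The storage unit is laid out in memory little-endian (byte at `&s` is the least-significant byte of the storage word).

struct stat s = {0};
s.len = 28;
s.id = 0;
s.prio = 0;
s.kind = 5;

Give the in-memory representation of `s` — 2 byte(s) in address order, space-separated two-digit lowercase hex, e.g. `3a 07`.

len:5 = 28 → 0x1c << 0 → word 0x001c
id:5 = 0 → 0x0 << 5 → word 0x001c
prio:1 = 0 → 0x0 << 10 → word 0x001c
kind:5 = 5 → 0x5 << 11 → word 0x281c
word = 0x281c → little-endian bytes:
  [0]=0x1c  [1]=0x28

1c 28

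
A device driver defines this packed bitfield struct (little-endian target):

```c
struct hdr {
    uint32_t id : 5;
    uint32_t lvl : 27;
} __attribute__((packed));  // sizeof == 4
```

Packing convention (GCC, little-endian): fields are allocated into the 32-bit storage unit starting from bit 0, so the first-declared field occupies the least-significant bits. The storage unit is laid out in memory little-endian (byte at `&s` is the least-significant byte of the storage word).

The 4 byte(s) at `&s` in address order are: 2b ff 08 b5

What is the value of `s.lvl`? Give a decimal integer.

94914553

[0]=0x2b [1]=0xff [2]=0x08 [3]=0xb5 (little-endian) → word 0xb508ff2b
id:5 @ bit 0 → (0xb508ff2b>>0)&0x1f = 0xb
lvl:27 @ bit 5 → (0xb508ff2b>>5)&0x7ffffff = 0x5a847f9  ←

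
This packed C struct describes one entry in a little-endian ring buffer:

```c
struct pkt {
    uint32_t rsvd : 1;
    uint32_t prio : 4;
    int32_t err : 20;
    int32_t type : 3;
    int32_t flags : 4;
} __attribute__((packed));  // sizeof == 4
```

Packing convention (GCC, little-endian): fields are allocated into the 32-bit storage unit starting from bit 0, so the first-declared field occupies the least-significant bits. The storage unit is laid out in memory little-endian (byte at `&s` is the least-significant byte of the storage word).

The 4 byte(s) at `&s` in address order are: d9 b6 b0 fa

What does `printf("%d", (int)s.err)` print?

361910

[0]=0xd9 [1]=0xb6 [2]=0xb0 [3]=0xfa (little-endian) → word 0xfab0b6d9
rsvd:1 @ bit 0 → (0xfab0b6d9>>0)&0x1 = 0x1
prio:4 @ bit 1 → (0xfab0b6d9>>1)&0xf = 0xc
err:20 @ bit 5 → (0xfab0b6d9>>5)&0xfffff = 0x585b6  ←
type:3 @ bit 25 → (0xfab0b6d9>>25)&0x7 = 0x5
flags:4 @ bit 28 → (0xfab0b6d9>>28)&0xf = 0xf
err signed 20b, MSB=0: value = 361910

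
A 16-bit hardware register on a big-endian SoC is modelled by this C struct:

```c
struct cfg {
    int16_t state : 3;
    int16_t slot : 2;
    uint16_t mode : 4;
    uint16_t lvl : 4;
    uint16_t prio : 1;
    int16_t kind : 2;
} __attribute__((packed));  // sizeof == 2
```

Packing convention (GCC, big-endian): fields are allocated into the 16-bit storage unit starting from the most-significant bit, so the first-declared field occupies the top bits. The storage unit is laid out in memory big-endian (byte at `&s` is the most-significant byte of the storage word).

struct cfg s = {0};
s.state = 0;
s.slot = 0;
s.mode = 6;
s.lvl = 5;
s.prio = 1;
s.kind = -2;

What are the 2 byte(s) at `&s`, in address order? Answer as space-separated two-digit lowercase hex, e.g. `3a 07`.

[13+:3] state=0 & 0x7 = 0x0; word=0x0000
[11+:2] slot=0 & 0x3 = 0x0; word=0x0000
[7+:4] mode=6 & 0xf = 0x6; word=0x0300
[3+:4] lvl=5 & 0xf = 0x5; word=0x0328
[2+:1] prio=1 & 0x1 = 0x1; word=0x032c
[0+:2] kind=-2 & 0x3 = 0x2; word=0x032e
word = 0x032e → big-endian bytes:
  [0]=0x03  [1]=0x2e

03 2e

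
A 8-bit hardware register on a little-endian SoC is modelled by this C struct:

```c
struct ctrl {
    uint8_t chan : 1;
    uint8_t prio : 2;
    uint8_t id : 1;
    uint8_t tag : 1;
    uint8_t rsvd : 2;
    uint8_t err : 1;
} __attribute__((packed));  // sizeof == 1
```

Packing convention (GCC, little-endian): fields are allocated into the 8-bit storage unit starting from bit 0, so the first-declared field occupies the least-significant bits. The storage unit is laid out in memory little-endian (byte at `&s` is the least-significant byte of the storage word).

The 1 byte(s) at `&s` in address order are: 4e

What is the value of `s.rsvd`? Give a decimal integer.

2

[0]=0x4e (little-endian) → word 0x4e
chan [0+:1] = (word>>0) & 0x1 = 0
prio [1+:2] = (word>>1) & 0x3 = 3
id [3+:1] = (word>>3) & 0x1 = 1
tag [4+:1] = (word>>4) & 0x1 = 0
rsvd [5+:2] = (word>>5) & 0x3 = 2  ←
err [7+:1] = (word>>7) & 0x1 = 0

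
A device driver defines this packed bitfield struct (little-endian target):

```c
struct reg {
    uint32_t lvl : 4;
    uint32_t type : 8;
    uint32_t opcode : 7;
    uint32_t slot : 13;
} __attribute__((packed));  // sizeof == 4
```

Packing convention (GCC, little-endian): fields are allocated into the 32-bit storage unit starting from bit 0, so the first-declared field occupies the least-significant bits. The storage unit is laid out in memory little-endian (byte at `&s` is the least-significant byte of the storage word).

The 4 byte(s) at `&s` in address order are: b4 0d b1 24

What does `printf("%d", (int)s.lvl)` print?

4

[0]=0xb4 [1]=0x0d [2]=0xb1 [3]=0x24 (little-endian) → word 0x24b10db4
lvl [0+:4] = (word>>0) & 0xf = 4  ←
type [4+:8] = (word>>4) & 0xff = 219
opcode [12+:7] = (word>>12) & 0x7f = 16
slot [19+:13] = (word>>19) & 0x1fff = 1174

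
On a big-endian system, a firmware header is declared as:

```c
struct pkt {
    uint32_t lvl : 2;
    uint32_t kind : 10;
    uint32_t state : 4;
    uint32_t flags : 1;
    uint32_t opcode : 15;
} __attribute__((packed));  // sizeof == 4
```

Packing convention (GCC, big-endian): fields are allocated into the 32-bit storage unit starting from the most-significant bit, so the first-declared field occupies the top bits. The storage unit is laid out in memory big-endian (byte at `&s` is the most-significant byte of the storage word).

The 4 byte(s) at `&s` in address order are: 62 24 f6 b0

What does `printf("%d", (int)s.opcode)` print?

30384

[0]=0x62 [1]=0x24 [2]=0xf6 [3]=0xb0 (big-endian) → word 0x6224f6b0
lvl:2 @ bit 30 → (0x6224f6b0>>30)&0x3 = 0x1
kind:10 @ bit 20 → (0x6224f6b0>>20)&0x3ff = 0x222
state:4 @ bit 16 → (0x6224f6b0>>16)&0xf = 0x4
flags:1 @ bit 15 → (0x6224f6b0>>15)&0x1 = 0x1
opcode:15 @ bit 0 → (0x6224f6b0>>0)&0x7fff = 0x76b0  ←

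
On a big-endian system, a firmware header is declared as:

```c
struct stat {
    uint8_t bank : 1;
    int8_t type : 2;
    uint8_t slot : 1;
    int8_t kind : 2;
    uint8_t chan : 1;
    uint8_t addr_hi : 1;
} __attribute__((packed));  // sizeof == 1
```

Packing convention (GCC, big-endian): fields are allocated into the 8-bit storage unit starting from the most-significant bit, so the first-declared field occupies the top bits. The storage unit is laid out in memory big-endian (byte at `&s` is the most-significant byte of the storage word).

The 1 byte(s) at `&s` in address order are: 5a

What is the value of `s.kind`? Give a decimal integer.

[0]=0x5a (big-endian) → word 0x5a
bank:1 @ bit 7 → (0x5a>>7)&0x1 = 0x0
type:2 @ bit 5 → (0x5a>>5)&0x3 = 0x2
slot:1 @ bit 4 → (0x5a>>4)&0x1 = 0x1
kind:2 @ bit 2 → (0x5a>>2)&0x3 = 0x2  ←
chan:1 @ bit 1 → (0x5a>>1)&0x1 = 0x1
addr_hi:1 @ bit 0 → (0x5a>>0)&0x1 = 0x0
kind signed 2b, MSB=1: 2 - 4 = -2

-2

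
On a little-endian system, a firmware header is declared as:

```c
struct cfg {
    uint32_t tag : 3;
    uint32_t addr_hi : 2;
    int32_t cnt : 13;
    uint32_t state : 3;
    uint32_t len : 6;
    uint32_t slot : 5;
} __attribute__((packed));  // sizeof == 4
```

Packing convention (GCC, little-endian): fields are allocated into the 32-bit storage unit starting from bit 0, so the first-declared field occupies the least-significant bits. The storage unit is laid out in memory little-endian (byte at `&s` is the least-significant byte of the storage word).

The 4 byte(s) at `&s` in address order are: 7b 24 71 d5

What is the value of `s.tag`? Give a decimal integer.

3

[0]=0x7b [1]=0x24 [2]=0x71 [3]=0xd5 (little-endian) → word 0xd571247b
tag:3 @ bit 0 → (0xd571247b>>0)&0x7 = 0x3  ←
addr_hi:2 @ bit 3 → (0xd571247b>>3)&0x3 = 0x3
cnt:13 @ bit 5 → (0xd571247b>>5)&0x1fff = 0x923
state:3 @ bit 18 → (0xd571247b>>18)&0x7 = 0x4
len:6 @ bit 21 → (0xd571247b>>21)&0x3f = 0x2b
slot:5 @ bit 27 → (0xd571247b>>27)&0x1f = 0x1a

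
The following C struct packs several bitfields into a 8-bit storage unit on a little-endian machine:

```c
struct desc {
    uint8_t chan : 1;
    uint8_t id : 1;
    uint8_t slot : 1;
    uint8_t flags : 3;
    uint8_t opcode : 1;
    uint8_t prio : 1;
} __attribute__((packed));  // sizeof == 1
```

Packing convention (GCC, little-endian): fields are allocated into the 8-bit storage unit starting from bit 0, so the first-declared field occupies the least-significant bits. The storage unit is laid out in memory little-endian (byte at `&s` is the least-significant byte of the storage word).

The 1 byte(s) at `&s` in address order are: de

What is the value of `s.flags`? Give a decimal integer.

[0]=0xde (little-endian) → word 0xde
chan:1 @ bit 0 → (0xde>>0)&0x1 = 0x0
id:1 @ bit 1 → (0xde>>1)&0x1 = 0x1
slot:1 @ bit 2 → (0xde>>2)&0x1 = 0x1
flags:3 @ bit 3 → (0xde>>3)&0x7 = 0x3  ←
opcode:1 @ bit 6 → (0xde>>6)&0x1 = 0x1
prio:1 @ bit 7 → (0xde>>7)&0x1 = 0x1

3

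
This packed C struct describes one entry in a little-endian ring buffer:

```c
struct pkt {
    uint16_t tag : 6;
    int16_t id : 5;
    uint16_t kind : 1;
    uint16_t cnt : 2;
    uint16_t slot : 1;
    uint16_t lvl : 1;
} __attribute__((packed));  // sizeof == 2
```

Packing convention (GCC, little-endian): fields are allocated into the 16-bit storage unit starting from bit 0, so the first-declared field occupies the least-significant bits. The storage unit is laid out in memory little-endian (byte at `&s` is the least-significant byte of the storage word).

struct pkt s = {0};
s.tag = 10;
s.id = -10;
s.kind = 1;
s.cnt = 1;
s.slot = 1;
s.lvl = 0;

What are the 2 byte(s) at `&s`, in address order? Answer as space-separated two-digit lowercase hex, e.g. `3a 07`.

tag (6b) val=10 bits=0xa at bit 0: 0x000a
id (5b) val=-10 bits=0x16 at bit 6: 0x058a
kind (1b) val=1 bits=0x1 at bit 11: 0x0d8a
cnt (2b) val=1 bits=0x1 at bit 12: 0x1d8a
slot (1b) val=1 bits=0x1 at bit 14: 0x5d8a
lvl (1b) val=0 bits=0x0 at bit 15: 0x5d8a
word = 0x5d8a → little-endian bytes:
  [0]=0x8a  [1]=0x5d

8a 5d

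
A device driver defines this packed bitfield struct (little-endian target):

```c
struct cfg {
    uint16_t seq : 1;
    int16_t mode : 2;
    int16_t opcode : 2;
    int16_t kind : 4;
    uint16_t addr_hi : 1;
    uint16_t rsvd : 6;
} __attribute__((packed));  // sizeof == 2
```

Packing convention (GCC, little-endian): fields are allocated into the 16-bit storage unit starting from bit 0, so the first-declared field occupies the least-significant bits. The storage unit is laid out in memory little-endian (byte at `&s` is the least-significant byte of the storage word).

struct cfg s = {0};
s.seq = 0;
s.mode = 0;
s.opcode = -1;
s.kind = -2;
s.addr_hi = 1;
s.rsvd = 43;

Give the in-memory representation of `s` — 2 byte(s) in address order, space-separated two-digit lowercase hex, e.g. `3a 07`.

d8 af

seq (1b) val=0 bits=0x0 at bit 0: 0x0000
mode (2b) val=0 bits=0x0 at bit 1: 0x0000
opcode (2b) val=-1 bits=0x3 at bit 3: 0x0018
kind (4b) val=-2 bits=0xe at bit 5: 0x01d8
addr_hi (1b) val=1 bits=0x1 at bit 9: 0x03d8
rsvd (6b) val=43 bits=0x2b at bit 10: 0xafd8
word = 0xafd8 → little-endian bytes:
  [0]=0xd8  [1]=0xaf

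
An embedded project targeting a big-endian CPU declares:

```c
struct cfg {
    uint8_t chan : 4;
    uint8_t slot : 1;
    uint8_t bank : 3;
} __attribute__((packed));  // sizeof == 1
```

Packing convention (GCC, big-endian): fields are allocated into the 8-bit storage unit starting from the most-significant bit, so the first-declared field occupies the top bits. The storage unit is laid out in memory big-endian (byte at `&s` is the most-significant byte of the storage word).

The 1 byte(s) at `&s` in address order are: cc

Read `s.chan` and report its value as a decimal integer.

[0]=0xcc (big-endian) → word 0xcc
chan [4+:4] = (word>>4) & 0xf = 12  ←
slot [3+:1] = (word>>3) & 0x1 = 1
bank [0+:3] = (word>>0) & 0x7 = 4

12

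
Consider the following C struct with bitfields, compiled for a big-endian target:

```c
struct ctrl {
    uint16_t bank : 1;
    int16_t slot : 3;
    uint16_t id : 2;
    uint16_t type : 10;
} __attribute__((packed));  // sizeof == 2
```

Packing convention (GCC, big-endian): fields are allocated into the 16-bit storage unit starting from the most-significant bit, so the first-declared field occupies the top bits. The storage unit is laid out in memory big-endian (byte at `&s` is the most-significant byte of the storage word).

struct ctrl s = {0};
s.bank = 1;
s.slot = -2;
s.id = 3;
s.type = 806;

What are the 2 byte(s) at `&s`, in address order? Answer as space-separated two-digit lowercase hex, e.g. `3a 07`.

ef 26

[15+:1] bank=1 & 0x1 = 0x1; word=0x8000
[12+:3] slot=-2 & 0x7 = 0x6; word=0xe000
[10+:2] id=3 & 0x3 = 0x3; word=0xec00
[0+:10] type=806 & 0x3ff = 0x326; word=0xef26
word = 0xef26 → big-endian bytes:
  [0]=0xef  [1]=0x26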